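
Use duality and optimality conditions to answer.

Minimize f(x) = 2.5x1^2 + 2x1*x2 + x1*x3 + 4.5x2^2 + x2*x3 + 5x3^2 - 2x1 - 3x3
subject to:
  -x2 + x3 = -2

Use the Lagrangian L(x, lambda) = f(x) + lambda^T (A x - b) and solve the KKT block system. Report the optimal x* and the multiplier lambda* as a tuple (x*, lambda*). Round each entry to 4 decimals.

Form the Lagrangian:
  L(x, lambda) = (1/2) x^T Q x + c^T x + lambda^T (A x - b)
Stationarity (grad_x L = 0): Q x + c + A^T lambda = 0.
Primal feasibility: A x = b.

This gives the KKT block system:
  [ Q   A^T ] [ x     ]   [-c ]
  [ A    0  ] [ lambda ] = [ b ]

Solving the linear system:
  x*      = (0.0937, 1.1771, -0.8229)
  lambda* = (9.9583)
  f(x*)   = 11.099

x* = (0.0937, 1.1771, -0.8229), lambda* = (9.9583)


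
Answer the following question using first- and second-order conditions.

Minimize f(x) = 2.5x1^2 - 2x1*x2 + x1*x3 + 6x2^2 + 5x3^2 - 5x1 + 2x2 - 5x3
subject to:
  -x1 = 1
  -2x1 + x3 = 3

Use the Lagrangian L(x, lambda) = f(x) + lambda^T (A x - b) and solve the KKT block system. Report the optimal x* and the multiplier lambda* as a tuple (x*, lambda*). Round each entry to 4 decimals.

Form the Lagrangian:
  L(x, lambda) = (1/2) x^T Q x + c^T x + lambda^T (A x - b)
Stationarity (grad_x L = 0): Q x + c + A^T lambda = 0.
Primal feasibility: A x = b.

This gives the KKT block system:
  [ Q   A^T ] [ x     ]   [-c ]
  [ A    0  ] [ lambda ] = [ b ]

Solving the linear system:
  x*      = (-1, -0.3333, 1)
  lambda* = (-0.3333, -4)
  f(x*)   = 5.8333

x* = (-1, -0.3333, 1), lambda* = (-0.3333, -4)


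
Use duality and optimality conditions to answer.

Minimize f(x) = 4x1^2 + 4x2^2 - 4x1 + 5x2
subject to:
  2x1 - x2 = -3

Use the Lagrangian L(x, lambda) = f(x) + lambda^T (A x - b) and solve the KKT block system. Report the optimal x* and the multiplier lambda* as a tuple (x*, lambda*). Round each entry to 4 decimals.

Form the Lagrangian:
  L(x, lambda) = (1/2) x^T Q x + c^T x + lambda^T (A x - b)
Stationarity (grad_x L = 0): Q x + c + A^T lambda = 0.
Primal feasibility: A x = b.

This gives the KKT block system:
  [ Q   A^T ] [ x     ]   [-c ]
  [ A    0  ] [ lambda ] = [ b ]

Solving the linear system:
  x*      = (-1.35, 0.3)
  lambda* = (7.4)
  f(x*)   = 14.55

x* = (-1.35, 0.3), lambda* = (7.4)


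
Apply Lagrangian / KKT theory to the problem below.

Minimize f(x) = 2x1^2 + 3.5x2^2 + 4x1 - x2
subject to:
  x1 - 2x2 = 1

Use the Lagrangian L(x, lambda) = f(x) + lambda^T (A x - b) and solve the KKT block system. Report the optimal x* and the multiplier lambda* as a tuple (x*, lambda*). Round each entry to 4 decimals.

Form the Lagrangian:
  L(x, lambda) = (1/2) x^T Q x + c^T x + lambda^T (A x - b)
Stationarity (grad_x L = 0): Q x + c + A^T lambda = 0.
Primal feasibility: A x = b.

This gives the KKT block system:
  [ Q   A^T ] [ x     ]   [-c ]
  [ A    0  ] [ lambda ] = [ b ]

Solving the linear system:
  x*      = (-0.3043, -0.6522)
  lambda* = (-2.7826)
  f(x*)   = 1.1087

x* = (-0.3043, -0.6522), lambda* = (-2.7826)


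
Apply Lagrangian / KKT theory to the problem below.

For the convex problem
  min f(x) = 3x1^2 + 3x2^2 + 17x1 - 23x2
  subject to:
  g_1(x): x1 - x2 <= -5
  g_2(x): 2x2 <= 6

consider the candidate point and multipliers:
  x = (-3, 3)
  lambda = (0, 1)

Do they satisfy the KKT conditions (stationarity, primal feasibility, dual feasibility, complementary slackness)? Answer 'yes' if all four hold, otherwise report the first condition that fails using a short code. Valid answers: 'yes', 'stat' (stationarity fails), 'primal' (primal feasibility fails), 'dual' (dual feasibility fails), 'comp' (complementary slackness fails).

Gradient of f: grad f(x) = Q x + c = (-1, -5)
Constraint values g_i(x) = a_i^T x - b_i:
  g_1((-3, 3)) = -1
  g_2((-3, 3)) = 0
Stationarity residual: grad f(x) + sum_i lambda_i a_i = (-1, -3)
  -> stationarity FAILS
Primal feasibility (all g_i <= 0): OK
Dual feasibility (all lambda_i >= 0): OK
Complementary slackness (lambda_i * g_i(x) = 0 for all i): OK

Verdict: the first failing condition is stationarity -> stat.

stat


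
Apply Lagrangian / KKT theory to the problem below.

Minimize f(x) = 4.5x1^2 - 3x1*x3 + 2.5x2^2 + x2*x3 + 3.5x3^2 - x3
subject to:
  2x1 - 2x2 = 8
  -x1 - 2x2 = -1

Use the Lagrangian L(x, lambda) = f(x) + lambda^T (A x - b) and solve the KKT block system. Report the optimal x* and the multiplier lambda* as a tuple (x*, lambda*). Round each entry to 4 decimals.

Form the Lagrangian:
  L(x, lambda) = (1/2) x^T Q x + c^T x + lambda^T (A x - b)
Stationarity (grad_x L = 0): Q x + c + A^T lambda = 0.
Primal feasibility: A x = b.

This gives the KKT block system:
  [ Q   A^T ] [ x     ]   [-c ]
  [ A    0  ] [ lambda ] = [ b ]

Solving the linear system:
  x*      = (3, -1, 1.5714)
  lambda* = (-8, 6.2857)
  f(x*)   = 34.3571

x* = (3, -1, 1.5714), lambda* = (-8, 6.2857)


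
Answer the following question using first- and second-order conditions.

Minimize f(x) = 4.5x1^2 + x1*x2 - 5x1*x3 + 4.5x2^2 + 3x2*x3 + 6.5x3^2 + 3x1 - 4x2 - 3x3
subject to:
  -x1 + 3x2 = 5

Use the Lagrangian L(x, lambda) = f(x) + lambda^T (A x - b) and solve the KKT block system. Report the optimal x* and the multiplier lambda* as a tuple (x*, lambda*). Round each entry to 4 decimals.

Form the Lagrangian:
  L(x, lambda) = (1/2) x^T Q x + c^T x + lambda^T (A x - b)
Stationarity (grad_x L = 0): Q x + c + A^T lambda = 0.
Primal feasibility: A x = b.

This gives the KKT block system:
  [ Q   A^T ] [ x     ]   [-c ]
  [ A    0  ] [ lambda ] = [ b ]

Solving the linear system:
  x*      = (-0.9484, 1.3505, -0.4457)
  lambda* = (-1.9565)
  f(x*)   = 1.4361

x* = (-0.9484, 1.3505, -0.4457), lambda* = (-1.9565)


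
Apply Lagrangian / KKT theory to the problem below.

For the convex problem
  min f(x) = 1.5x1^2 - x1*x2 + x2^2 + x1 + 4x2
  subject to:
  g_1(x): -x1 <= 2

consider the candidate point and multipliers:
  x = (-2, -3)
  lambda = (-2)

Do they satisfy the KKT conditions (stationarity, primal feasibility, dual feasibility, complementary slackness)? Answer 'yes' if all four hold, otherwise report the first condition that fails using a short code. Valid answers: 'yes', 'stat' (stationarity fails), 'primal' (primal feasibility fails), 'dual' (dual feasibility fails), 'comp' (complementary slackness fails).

Gradient of f: grad f(x) = Q x + c = (-2, 0)
Constraint values g_i(x) = a_i^T x - b_i:
  g_1((-2, -3)) = 0
Stationarity residual: grad f(x) + sum_i lambda_i a_i = (0, 0)
  -> stationarity OK
Primal feasibility (all g_i <= 0): OK
Dual feasibility (all lambda_i >= 0): FAILS
Complementary slackness (lambda_i * g_i(x) = 0 for all i): OK

Verdict: the first failing condition is dual_feasibility -> dual.

dual


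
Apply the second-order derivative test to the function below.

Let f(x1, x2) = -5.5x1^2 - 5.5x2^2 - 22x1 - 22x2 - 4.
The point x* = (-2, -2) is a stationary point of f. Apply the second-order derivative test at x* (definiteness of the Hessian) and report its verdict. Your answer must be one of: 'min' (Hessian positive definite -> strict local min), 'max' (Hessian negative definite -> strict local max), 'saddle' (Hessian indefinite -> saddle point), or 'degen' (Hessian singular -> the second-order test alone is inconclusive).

Compute the Hessian H = grad^2 f:
  H = [[-11, 0], [0, -11]]
Verify stationarity: grad f(x*) = H x* + g = (0, 0).
Eigenvalues of H: -11, -11.
Both eigenvalues < 0, so H is negative definite -> x* is a strict local max.

max


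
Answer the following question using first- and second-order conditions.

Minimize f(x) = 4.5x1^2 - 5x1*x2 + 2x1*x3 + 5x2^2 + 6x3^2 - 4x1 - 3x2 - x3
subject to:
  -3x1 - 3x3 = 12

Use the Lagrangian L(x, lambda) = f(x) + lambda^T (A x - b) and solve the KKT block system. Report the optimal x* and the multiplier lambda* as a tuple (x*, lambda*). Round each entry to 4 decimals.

Form the Lagrangian:
  L(x, lambda) = (1/2) x^T Q x + c^T x + lambda^T (A x - b)
Stationarity (grad_x L = 0): Q x + c + A^T lambda = 0.
Primal feasibility: A x = b.

This gives the KKT block system:
  [ Q   A^T ] [ x     ]   [-c ]
  [ A    0  ] [ lambda ] = [ b ]

Solving the linear system:
  x*      = (-2.4483, -0.9241, -1.5517)
  lambda* = (-8.1724)
  f(x*)   = 56.0931

x* = (-2.4483, -0.9241, -1.5517), lambda* = (-8.1724)


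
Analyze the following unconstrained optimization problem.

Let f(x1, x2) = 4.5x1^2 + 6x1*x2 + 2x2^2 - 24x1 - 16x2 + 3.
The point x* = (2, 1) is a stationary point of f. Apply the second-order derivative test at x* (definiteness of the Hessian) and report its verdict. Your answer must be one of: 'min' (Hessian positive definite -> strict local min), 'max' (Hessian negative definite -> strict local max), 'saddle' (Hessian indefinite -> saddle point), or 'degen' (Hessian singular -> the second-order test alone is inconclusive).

Compute the Hessian H = grad^2 f:
  H = [[9, 6], [6, 4]]
Verify stationarity: grad f(x*) = H x* + g = (0, 0).
Eigenvalues of H: 0, 13.
H has a zero eigenvalue (singular; positive semidefinite but not definite), so H is neither positive definite, negative definite, nor indefinite. The second-order test alone is inconclusive -> degen.
(Indeed, f is constant along the null direction of H through x*, so x* is not a strict local extremum.)

degen


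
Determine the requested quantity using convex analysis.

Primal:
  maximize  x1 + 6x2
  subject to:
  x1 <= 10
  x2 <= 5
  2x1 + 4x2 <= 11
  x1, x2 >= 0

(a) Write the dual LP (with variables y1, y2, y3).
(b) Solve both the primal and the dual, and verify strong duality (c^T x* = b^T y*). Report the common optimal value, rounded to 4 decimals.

The standard primal-dual pair for 'max c^T x s.t. A x <= b, x >= 0' is:
  Dual:  min b^T y  s.t.  A^T y >= c,  y >= 0.

So the dual LP is:
  minimize  10y1 + 5y2 + 11y3
  subject to:
    y1 + 2y3 >= 1
    y2 + 4y3 >= 6
    y1, y2, y3 >= 0

Solving the primal: x* = (0, 2.75).
  primal value c^T x* = 16.5.
Solving the dual: y* = (0, 0, 1.5).
  dual value b^T y* = 16.5.
Strong duality: c^T x* = b^T y*. Confirmed.

16.5


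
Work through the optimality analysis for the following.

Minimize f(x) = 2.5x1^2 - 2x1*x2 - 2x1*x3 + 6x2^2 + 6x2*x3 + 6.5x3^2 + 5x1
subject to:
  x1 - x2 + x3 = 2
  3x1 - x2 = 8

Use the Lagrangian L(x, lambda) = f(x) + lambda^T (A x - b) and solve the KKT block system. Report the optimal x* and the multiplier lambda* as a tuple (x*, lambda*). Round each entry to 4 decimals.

Form the Lagrangian:
  L(x, lambda) = (1/2) x^T Q x + c^T x + lambda^T (A x - b)
Stationarity (grad_x L = 0): Q x + c + A^T lambda = 0.
Primal feasibility: A x = b.

This gives the KKT block system:
  [ Q   A^T ] [ x     ]   [-c ]
  [ A    0  ] [ lambda ] = [ b ]

Solving the linear system:
  x*      = (2.8341, 0.5023, -0.3318)
  lambda* = (6.9677, -8.5991)
  f(x*)   = 34.5138

x* = (2.8341, 0.5023, -0.3318), lambda* = (6.9677, -8.5991)


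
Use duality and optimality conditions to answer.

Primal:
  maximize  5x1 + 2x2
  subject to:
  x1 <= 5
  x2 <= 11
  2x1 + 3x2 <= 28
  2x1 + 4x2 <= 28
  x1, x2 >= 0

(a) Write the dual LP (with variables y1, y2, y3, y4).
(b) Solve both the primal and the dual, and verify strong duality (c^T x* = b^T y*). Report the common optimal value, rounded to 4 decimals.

The standard primal-dual pair for 'max c^T x s.t. A x <= b, x >= 0' is:
  Dual:  min b^T y  s.t.  A^T y >= c,  y >= 0.

So the dual LP is:
  minimize  5y1 + 11y2 + 28y3 + 28y4
  subject to:
    y1 + 2y3 + 2y4 >= 5
    y2 + 3y3 + 4y4 >= 2
    y1, y2, y3, y4 >= 0

Solving the primal: x* = (5, 4.5).
  primal value c^T x* = 34.
Solving the dual: y* = (4, 0, 0, 0.5).
  dual value b^T y* = 34.
Strong duality: c^T x* = b^T y*. Confirmed.

34


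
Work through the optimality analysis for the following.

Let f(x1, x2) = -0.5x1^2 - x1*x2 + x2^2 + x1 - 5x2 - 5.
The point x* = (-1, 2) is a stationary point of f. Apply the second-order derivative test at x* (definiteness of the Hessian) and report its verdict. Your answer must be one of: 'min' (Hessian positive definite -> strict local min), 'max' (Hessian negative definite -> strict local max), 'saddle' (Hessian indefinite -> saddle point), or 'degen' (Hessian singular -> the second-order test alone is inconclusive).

Compute the Hessian H = grad^2 f:
  H = [[-1, -1], [-1, 2]]
Verify stationarity: grad f(x*) = H x* + g = (0, 0).
Eigenvalues of H: -1.3028, 2.3028.
Eigenvalues have mixed signs, so H is indefinite -> x* is a saddle point.

saddle


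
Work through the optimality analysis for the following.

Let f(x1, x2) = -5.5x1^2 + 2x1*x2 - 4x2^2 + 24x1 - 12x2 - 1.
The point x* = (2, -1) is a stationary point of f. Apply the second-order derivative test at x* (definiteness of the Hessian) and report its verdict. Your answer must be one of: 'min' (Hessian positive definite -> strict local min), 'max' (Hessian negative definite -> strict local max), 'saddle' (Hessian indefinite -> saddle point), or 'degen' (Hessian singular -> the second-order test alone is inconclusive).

Compute the Hessian H = grad^2 f:
  H = [[-11, 2], [2, -8]]
Verify stationarity: grad f(x*) = H x* + g = (0, 0).
Eigenvalues of H: -12, -7.
Both eigenvalues < 0, so H is negative definite -> x* is a strict local max.

max


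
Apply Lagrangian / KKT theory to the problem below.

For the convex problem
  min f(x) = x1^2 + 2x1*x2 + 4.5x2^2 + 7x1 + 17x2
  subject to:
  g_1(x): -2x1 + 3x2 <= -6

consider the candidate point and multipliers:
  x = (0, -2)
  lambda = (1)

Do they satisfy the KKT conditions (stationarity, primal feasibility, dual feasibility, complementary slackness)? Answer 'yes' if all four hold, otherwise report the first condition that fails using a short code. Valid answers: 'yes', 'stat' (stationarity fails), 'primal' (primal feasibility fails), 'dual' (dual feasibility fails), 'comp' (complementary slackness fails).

Gradient of f: grad f(x) = Q x + c = (3, -1)
Constraint values g_i(x) = a_i^T x - b_i:
  g_1((0, -2)) = 0
Stationarity residual: grad f(x) + sum_i lambda_i a_i = (1, 2)
  -> stationarity FAILS
Primal feasibility (all g_i <= 0): OK
Dual feasibility (all lambda_i >= 0): OK
Complementary slackness (lambda_i * g_i(x) = 0 for all i): OK

Verdict: the first failing condition is stationarity -> stat.

stat


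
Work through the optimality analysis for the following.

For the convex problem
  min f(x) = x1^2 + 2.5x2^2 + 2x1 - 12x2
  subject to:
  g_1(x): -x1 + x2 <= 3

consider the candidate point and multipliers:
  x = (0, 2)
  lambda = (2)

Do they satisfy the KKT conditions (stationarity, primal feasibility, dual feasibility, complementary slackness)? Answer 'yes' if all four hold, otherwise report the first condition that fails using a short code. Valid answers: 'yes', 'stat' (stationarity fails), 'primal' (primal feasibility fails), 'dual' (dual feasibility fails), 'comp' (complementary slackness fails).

Gradient of f: grad f(x) = Q x + c = (2, -2)
Constraint values g_i(x) = a_i^T x - b_i:
  g_1((0, 2)) = -1
Stationarity residual: grad f(x) + sum_i lambda_i a_i = (0, 0)
  -> stationarity OK
Primal feasibility (all g_i <= 0): OK
Dual feasibility (all lambda_i >= 0): OK
Complementary slackness (lambda_i * g_i(x) = 0 for all i): FAILS

Verdict: the first failing condition is complementary_slackness -> comp.

comp


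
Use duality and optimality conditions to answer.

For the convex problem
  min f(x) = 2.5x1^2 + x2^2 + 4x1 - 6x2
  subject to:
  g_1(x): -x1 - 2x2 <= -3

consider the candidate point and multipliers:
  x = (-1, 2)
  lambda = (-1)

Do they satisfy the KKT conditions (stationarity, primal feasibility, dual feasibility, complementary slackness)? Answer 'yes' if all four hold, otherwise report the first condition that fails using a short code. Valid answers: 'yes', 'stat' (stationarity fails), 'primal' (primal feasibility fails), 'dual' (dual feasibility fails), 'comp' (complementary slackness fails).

Gradient of f: grad f(x) = Q x + c = (-1, -2)
Constraint values g_i(x) = a_i^T x - b_i:
  g_1((-1, 2)) = 0
Stationarity residual: grad f(x) + sum_i lambda_i a_i = (0, 0)
  -> stationarity OK
Primal feasibility (all g_i <= 0): OK
Dual feasibility (all lambda_i >= 0): FAILS
Complementary slackness (lambda_i * g_i(x) = 0 for all i): OK

Verdict: the first failing condition is dual_feasibility -> dual.

dual


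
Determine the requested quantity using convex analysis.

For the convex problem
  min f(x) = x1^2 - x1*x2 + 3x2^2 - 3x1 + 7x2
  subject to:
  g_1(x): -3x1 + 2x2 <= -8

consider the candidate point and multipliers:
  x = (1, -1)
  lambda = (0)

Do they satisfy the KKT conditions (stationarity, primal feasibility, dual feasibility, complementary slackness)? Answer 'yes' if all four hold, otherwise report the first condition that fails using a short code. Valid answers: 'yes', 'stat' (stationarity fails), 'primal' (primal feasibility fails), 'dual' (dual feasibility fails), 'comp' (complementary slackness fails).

Gradient of f: grad f(x) = Q x + c = (0, 0)
Constraint values g_i(x) = a_i^T x - b_i:
  g_1((1, -1)) = 3
Stationarity residual: grad f(x) + sum_i lambda_i a_i = (0, 0)
  -> stationarity OK
Primal feasibility (all g_i <= 0): FAILS
Dual feasibility (all lambda_i >= 0): OK
Complementary slackness (lambda_i * g_i(x) = 0 for all i): OK

Verdict: the first failing condition is primal_feasibility -> primal.

primal


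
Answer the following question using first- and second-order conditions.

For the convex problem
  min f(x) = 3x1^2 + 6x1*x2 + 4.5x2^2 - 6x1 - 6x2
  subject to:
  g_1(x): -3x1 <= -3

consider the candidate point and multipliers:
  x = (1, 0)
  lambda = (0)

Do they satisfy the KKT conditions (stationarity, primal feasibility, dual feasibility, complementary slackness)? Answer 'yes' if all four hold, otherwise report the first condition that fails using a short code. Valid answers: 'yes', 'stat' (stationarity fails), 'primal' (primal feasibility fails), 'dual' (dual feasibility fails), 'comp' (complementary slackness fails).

Gradient of f: grad f(x) = Q x + c = (0, 0)
Constraint values g_i(x) = a_i^T x - b_i:
  g_1((1, 0)) = 0
Stationarity residual: grad f(x) + sum_i lambda_i a_i = (0, 0)
  -> stationarity OK
Primal feasibility (all g_i <= 0): OK
Dual feasibility (all lambda_i >= 0): OK
Complementary slackness (lambda_i * g_i(x) = 0 for all i): OK

Verdict: yes, KKT holds.

yes


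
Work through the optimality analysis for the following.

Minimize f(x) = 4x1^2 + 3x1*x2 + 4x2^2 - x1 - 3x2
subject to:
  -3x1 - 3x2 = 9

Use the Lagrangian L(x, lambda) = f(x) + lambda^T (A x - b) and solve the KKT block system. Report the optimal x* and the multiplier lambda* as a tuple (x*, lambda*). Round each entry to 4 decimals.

Form the Lagrangian:
  L(x, lambda) = (1/2) x^T Q x + c^T x + lambda^T (A x - b)
Stationarity (grad_x L = 0): Q x + c + A^T lambda = 0.
Primal feasibility: A x = b.

This gives the KKT block system:
  [ Q   A^T ] [ x     ]   [-c ]
  [ A    0  ] [ lambda ] = [ b ]

Solving the linear system:
  x*      = (-1.7, -1.3)
  lambda* = (-6.1667)
  f(x*)   = 30.55

x* = (-1.7, -1.3), lambda* = (-6.1667)


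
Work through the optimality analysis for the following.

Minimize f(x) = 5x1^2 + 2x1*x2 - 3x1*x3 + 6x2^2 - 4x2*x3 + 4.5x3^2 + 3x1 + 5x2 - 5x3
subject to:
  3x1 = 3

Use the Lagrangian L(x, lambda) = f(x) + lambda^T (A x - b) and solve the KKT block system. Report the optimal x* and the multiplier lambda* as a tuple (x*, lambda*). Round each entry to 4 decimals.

Form the Lagrangian:
  L(x, lambda) = (1/2) x^T Q x + c^T x + lambda^T (A x - b)
Stationarity (grad_x L = 0): Q x + c + A^T lambda = 0.
Primal feasibility: A x = b.

This gives the KKT block system:
  [ Q   A^T ] [ x     ]   [-c ]
  [ A    0  ] [ lambda ] = [ b ]

Solving the linear system:
  x*      = (1, -0.337, 0.7391)
  lambda* = (-3.3696)
  f(x*)   = 3.8641

x* = (1, -0.337, 0.7391), lambda* = (-3.3696)


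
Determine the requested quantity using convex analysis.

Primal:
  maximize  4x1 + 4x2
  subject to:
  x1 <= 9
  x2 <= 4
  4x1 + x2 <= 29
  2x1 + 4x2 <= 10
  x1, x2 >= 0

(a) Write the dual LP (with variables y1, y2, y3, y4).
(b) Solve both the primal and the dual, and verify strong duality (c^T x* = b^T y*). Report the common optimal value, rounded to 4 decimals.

The standard primal-dual pair for 'max c^T x s.t. A x <= b, x >= 0' is:
  Dual:  min b^T y  s.t.  A^T y >= c,  y >= 0.

So the dual LP is:
  minimize  9y1 + 4y2 + 29y3 + 10y4
  subject to:
    y1 + 4y3 + 2y4 >= 4
    y2 + y3 + 4y4 >= 4
    y1, y2, y3, y4 >= 0

Solving the primal: x* = (5, 0).
  primal value c^T x* = 20.
Solving the dual: y* = (0, 0, 0, 2).
  dual value b^T y* = 20.
Strong duality: c^T x* = b^T y*. Confirmed.

20


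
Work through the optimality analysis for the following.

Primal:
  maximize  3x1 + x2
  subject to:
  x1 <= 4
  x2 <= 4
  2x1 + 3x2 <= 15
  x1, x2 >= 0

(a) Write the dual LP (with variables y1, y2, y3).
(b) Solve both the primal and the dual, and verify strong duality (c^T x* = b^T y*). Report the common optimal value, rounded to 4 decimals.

The standard primal-dual pair for 'max c^T x s.t. A x <= b, x >= 0' is:
  Dual:  min b^T y  s.t.  A^T y >= c,  y >= 0.

So the dual LP is:
  minimize  4y1 + 4y2 + 15y3
  subject to:
    y1 + 2y3 >= 3
    y2 + 3y3 >= 1
    y1, y2, y3 >= 0

Solving the primal: x* = (4, 2.3333).
  primal value c^T x* = 14.3333.
Solving the dual: y* = (2.3333, 0, 0.3333).
  dual value b^T y* = 14.3333.
Strong duality: c^T x* = b^T y*. Confirmed.

14.3333


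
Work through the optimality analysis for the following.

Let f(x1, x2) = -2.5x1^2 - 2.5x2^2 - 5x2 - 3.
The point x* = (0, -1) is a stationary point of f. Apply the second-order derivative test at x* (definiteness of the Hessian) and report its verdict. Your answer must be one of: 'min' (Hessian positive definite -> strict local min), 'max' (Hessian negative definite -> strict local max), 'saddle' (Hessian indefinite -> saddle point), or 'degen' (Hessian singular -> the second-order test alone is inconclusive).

Compute the Hessian H = grad^2 f:
  H = [[-5, 0], [0, -5]]
Verify stationarity: grad f(x*) = H x* + g = (0, 0).
Eigenvalues of H: -5, -5.
Both eigenvalues < 0, so H is negative definite -> x* is a strict local max.

max


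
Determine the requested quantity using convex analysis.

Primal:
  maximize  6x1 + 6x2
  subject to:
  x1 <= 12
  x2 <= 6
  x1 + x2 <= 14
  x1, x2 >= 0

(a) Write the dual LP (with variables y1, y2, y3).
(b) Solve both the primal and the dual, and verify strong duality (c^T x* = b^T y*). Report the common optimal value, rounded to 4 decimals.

The standard primal-dual pair for 'max c^T x s.t. A x <= b, x >= 0' is:
  Dual:  min b^T y  s.t.  A^T y >= c,  y >= 0.

So the dual LP is:
  minimize  12y1 + 6y2 + 14y3
  subject to:
    y1 + y3 >= 6
    y2 + y3 >= 6
    y1, y2, y3 >= 0

Solving the primal: x* = (8, 6).
  primal value c^T x* = 84.
Solving the dual: y* = (0, 0, 6).
  dual value b^T y* = 84.
Strong duality: c^T x* = b^T y*. Confirmed.

84


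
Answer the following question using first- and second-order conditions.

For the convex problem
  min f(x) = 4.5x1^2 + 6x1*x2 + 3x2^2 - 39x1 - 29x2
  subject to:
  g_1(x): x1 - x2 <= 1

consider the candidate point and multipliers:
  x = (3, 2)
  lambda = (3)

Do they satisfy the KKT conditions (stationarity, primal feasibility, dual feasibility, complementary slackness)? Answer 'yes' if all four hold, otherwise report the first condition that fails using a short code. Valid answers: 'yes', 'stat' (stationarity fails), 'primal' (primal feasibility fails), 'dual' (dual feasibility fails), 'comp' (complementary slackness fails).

Gradient of f: grad f(x) = Q x + c = (0, 1)
Constraint values g_i(x) = a_i^T x - b_i:
  g_1((3, 2)) = 0
Stationarity residual: grad f(x) + sum_i lambda_i a_i = (3, -2)
  -> stationarity FAILS
Primal feasibility (all g_i <= 0): OK
Dual feasibility (all lambda_i >= 0): OK
Complementary slackness (lambda_i * g_i(x) = 0 for all i): OK

Verdict: the first failing condition is stationarity -> stat.

stat


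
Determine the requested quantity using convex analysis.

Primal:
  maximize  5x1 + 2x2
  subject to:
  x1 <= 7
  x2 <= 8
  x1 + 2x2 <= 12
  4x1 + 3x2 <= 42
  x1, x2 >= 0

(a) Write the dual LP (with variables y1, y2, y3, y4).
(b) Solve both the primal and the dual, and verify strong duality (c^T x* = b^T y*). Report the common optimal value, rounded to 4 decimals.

The standard primal-dual pair for 'max c^T x s.t. A x <= b, x >= 0' is:
  Dual:  min b^T y  s.t.  A^T y >= c,  y >= 0.

So the dual LP is:
  minimize  7y1 + 8y2 + 12y3 + 42y4
  subject to:
    y1 + y3 + 4y4 >= 5
    y2 + 2y3 + 3y4 >= 2
    y1, y2, y3, y4 >= 0

Solving the primal: x* = (7, 2.5).
  primal value c^T x* = 40.
Solving the dual: y* = (4, 0, 1, 0).
  dual value b^T y* = 40.
Strong duality: c^T x* = b^T y*. Confirmed.

40


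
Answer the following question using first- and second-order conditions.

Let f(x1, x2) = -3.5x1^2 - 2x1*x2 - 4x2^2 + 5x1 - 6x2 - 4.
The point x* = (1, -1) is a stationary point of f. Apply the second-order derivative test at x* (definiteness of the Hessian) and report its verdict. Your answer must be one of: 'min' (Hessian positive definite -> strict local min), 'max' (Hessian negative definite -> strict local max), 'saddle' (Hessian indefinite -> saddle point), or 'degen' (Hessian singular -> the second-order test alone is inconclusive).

Compute the Hessian H = grad^2 f:
  H = [[-7, -2], [-2, -8]]
Verify stationarity: grad f(x*) = H x* + g = (0, 0).
Eigenvalues of H: -9.5616, -5.4384.
Both eigenvalues < 0, so H is negative definite -> x* is a strict local max.

max


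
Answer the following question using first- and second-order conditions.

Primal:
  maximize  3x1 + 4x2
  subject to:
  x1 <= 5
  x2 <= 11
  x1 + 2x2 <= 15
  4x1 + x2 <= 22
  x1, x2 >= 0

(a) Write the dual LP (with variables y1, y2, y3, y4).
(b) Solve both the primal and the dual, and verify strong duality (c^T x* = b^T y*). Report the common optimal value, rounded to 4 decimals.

The standard primal-dual pair for 'max c^T x s.t. A x <= b, x >= 0' is:
  Dual:  min b^T y  s.t.  A^T y >= c,  y >= 0.

So the dual LP is:
  minimize  5y1 + 11y2 + 15y3 + 22y4
  subject to:
    y1 + y3 + 4y4 >= 3
    y2 + 2y3 + y4 >= 4
    y1, y2, y3, y4 >= 0

Solving the primal: x* = (4.1429, 5.4286).
  primal value c^T x* = 34.1429.
Solving the dual: y* = (0, 0, 1.8571, 0.2857).
  dual value b^T y* = 34.1429.
Strong duality: c^T x* = b^T y*. Confirmed.

34.1429


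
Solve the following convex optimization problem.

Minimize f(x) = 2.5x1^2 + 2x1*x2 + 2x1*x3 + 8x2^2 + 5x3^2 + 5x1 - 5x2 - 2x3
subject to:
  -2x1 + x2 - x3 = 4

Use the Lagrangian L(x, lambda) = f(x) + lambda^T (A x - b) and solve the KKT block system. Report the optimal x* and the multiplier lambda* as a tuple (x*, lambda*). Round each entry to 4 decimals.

Form the Lagrangian:
  L(x, lambda) = (1/2) x^T Q x + c^T x + lambda^T (A x - b)
Stationarity (grad_x L = 0): Q x + c + A^T lambda = 0.
Primal feasibility: A x = b.

This gives the KKT block system:
  [ Q   A^T ] [ x     ]   [-c ]
  [ A    0  ] [ lambda ] = [ b ]

Solving the linear system:
  x*      = (-1.9178, 0.6275, 0.4632)
  lambda* = (-1.204)
  f(x*)   = -4.4186

x* = (-1.9178, 0.6275, 0.4632), lambda* = (-1.204)


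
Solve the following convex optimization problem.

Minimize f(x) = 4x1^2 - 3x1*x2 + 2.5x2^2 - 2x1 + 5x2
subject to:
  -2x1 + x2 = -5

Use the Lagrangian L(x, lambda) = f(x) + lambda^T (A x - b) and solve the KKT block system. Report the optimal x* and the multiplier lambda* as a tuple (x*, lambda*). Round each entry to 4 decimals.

Form the Lagrangian:
  L(x, lambda) = (1/2) x^T Q x + c^T x + lambda^T (A x - b)
Stationarity (grad_x L = 0): Q x + c + A^T lambda = 0.
Primal feasibility: A x = b.

This gives the KKT block system:
  [ Q   A^T ] [ x     ]   [-c ]
  [ A    0  ] [ lambda ] = [ b ]

Solving the linear system:
  x*      = (1.6875, -1.625)
  lambda* = (8.1875)
  f(x*)   = 14.7188

x* = (1.6875, -1.625), lambda* = (8.1875)


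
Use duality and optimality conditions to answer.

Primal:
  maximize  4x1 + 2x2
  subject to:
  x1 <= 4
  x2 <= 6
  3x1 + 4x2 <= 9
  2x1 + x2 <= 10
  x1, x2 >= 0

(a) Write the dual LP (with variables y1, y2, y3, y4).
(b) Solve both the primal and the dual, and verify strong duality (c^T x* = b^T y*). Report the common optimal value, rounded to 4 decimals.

The standard primal-dual pair for 'max c^T x s.t. A x <= b, x >= 0' is:
  Dual:  min b^T y  s.t.  A^T y >= c,  y >= 0.

So the dual LP is:
  minimize  4y1 + 6y2 + 9y3 + 10y4
  subject to:
    y1 + 3y3 + 2y4 >= 4
    y2 + 4y3 + y4 >= 2
    y1, y2, y3, y4 >= 0

Solving the primal: x* = (3, 0).
  primal value c^T x* = 12.
Solving the dual: y* = (0, 0, 1.3333, 0).
  dual value b^T y* = 12.
Strong duality: c^T x* = b^T y*. Confirmed.

12


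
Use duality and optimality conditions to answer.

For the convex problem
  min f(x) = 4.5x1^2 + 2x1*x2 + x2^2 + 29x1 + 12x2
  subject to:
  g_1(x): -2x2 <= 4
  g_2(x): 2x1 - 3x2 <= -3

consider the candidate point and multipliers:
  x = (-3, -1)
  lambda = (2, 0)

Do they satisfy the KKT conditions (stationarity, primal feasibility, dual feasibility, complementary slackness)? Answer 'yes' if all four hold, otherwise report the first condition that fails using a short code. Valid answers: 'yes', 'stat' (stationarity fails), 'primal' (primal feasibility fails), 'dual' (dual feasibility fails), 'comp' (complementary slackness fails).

Gradient of f: grad f(x) = Q x + c = (0, 4)
Constraint values g_i(x) = a_i^T x - b_i:
  g_1((-3, -1)) = -2
  g_2((-3, -1)) = 0
Stationarity residual: grad f(x) + sum_i lambda_i a_i = (0, 0)
  -> stationarity OK
Primal feasibility (all g_i <= 0): OK
Dual feasibility (all lambda_i >= 0): OK
Complementary slackness (lambda_i * g_i(x) = 0 for all i): FAILS

Verdict: the first failing condition is complementary_slackness -> comp.

comp


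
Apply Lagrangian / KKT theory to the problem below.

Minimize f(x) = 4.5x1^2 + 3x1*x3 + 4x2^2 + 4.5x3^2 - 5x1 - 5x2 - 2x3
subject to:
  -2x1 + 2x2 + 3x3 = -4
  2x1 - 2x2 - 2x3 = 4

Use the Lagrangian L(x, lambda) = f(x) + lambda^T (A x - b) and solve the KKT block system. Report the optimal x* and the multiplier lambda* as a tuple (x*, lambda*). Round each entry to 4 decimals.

Form the Lagrangian:
  L(x, lambda) = (1/2) x^T Q x + c^T x + lambda^T (A x - b)
Stationarity (grad_x L = 0): Q x + c + A^T lambda = 0.
Primal feasibility: A x = b.

This gives the KKT block system:
  [ Q   A^T ] [ x     ]   [-c ]
  [ A    0  ] [ lambda ] = [ b ]

Solving the linear system:
  x*      = (1.5294, -0.4706, 0)
  lambda* = (-11.3529, -15.7353)
  f(x*)   = 6.1176

x* = (1.5294, -0.4706, 0), lambda* = (-11.3529, -15.7353)


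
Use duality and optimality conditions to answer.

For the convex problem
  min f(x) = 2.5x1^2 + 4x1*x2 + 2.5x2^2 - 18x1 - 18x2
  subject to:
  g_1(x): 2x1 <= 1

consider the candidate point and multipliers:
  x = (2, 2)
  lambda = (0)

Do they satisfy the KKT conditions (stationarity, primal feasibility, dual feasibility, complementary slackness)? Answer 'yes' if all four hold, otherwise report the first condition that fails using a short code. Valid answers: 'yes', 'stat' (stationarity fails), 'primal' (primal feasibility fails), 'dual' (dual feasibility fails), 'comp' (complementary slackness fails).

Gradient of f: grad f(x) = Q x + c = (0, 0)
Constraint values g_i(x) = a_i^T x - b_i:
  g_1((2, 2)) = 3
Stationarity residual: grad f(x) + sum_i lambda_i a_i = (0, 0)
  -> stationarity OK
Primal feasibility (all g_i <= 0): FAILS
Dual feasibility (all lambda_i >= 0): OK
Complementary slackness (lambda_i * g_i(x) = 0 for all i): OK

Verdict: the first failing condition is primal_feasibility -> primal.

primal


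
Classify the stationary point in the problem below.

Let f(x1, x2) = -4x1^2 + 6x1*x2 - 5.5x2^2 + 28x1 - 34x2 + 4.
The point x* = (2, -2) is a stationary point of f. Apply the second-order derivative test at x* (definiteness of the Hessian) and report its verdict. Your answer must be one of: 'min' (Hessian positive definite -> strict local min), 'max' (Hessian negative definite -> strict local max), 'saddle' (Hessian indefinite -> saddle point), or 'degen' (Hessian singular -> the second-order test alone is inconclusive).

Compute the Hessian H = grad^2 f:
  H = [[-8, 6], [6, -11]]
Verify stationarity: grad f(x*) = H x* + g = (0, 0).
Eigenvalues of H: -15.6847, -3.3153.
Both eigenvalues < 0, so H is negative definite -> x* is a strict local max.

max


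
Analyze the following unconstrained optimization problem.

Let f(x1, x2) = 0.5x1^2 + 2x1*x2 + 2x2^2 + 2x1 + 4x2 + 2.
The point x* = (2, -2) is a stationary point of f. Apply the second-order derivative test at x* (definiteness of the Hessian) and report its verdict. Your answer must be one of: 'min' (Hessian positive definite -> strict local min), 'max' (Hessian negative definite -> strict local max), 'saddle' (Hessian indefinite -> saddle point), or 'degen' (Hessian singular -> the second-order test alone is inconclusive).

Compute the Hessian H = grad^2 f:
  H = [[1, 2], [2, 4]]
Verify stationarity: grad f(x*) = H x* + g = (0, 0).
Eigenvalues of H: 0, 5.
H has a zero eigenvalue (singular; positive semidefinite but not definite), so H is neither positive definite, negative definite, nor indefinite. The second-order test alone is inconclusive -> degen.
(Indeed, f is constant along the null direction of H through x*, so x* is not a strict local extremum.)

degen


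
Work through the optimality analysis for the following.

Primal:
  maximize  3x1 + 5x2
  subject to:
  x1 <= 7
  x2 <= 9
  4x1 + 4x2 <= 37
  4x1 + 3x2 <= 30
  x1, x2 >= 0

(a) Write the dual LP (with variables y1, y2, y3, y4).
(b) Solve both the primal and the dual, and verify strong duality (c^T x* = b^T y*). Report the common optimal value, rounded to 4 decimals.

The standard primal-dual pair for 'max c^T x s.t. A x <= b, x >= 0' is:
  Dual:  min b^T y  s.t.  A^T y >= c,  y >= 0.

So the dual LP is:
  minimize  7y1 + 9y2 + 37y3 + 30y4
  subject to:
    y1 + 4y3 + 4y4 >= 3
    y2 + 4y3 + 3y4 >= 5
    y1, y2, y3, y4 >= 0

Solving the primal: x* = (0.25, 9).
  primal value c^T x* = 45.75.
Solving the dual: y* = (0, 2, 0.75, 0).
  dual value b^T y* = 45.75.
Strong duality: c^T x* = b^T y*. Confirmed.

45.75


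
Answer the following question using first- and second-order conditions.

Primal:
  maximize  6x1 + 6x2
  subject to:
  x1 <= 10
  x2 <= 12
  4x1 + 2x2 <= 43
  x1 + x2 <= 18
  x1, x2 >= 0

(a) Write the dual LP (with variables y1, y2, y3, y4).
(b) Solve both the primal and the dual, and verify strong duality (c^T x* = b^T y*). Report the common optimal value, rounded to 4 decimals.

The standard primal-dual pair for 'max c^T x s.t. A x <= b, x >= 0' is:
  Dual:  min b^T y  s.t.  A^T y >= c,  y >= 0.

So the dual LP is:
  minimize  10y1 + 12y2 + 43y3 + 18y4
  subject to:
    y1 + 4y3 + y4 >= 6
    y2 + 2y3 + y4 >= 6
    y1, y2, y3, y4 >= 0

Solving the primal: x* = (4.75, 12).
  primal value c^T x* = 100.5.
Solving the dual: y* = (0, 3, 1.5, 0).
  dual value b^T y* = 100.5.
Strong duality: c^T x* = b^T y*. Confirmed.

100.5


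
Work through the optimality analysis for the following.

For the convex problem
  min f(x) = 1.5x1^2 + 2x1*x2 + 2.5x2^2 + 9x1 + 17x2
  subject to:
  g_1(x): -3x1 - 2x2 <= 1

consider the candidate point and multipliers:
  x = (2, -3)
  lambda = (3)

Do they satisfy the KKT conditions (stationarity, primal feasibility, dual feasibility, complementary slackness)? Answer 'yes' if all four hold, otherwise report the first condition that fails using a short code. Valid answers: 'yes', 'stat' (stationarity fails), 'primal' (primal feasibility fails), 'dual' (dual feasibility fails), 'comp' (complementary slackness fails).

Gradient of f: grad f(x) = Q x + c = (9, 6)
Constraint values g_i(x) = a_i^T x - b_i:
  g_1((2, -3)) = -1
Stationarity residual: grad f(x) + sum_i lambda_i a_i = (0, 0)
  -> stationarity OK
Primal feasibility (all g_i <= 0): OK
Dual feasibility (all lambda_i >= 0): OK
Complementary slackness (lambda_i * g_i(x) = 0 for all i): FAILS

Verdict: the first failing condition is complementary_slackness -> comp.

comp


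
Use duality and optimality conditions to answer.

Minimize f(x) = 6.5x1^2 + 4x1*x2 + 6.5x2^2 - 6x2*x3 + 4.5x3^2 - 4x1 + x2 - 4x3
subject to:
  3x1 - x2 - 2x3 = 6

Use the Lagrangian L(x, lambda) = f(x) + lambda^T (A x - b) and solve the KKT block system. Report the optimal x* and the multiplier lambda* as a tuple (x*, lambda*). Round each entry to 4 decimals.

Form the Lagrangian:
  L(x, lambda) = (1/2) x^T Q x + c^T x + lambda^T (A x - b)
Stationarity (grad_x L = 0): Q x + c + A^T lambda = 0.
Primal feasibility: A x = b.

This gives the KKT block system:
  [ Q   A^T ] [ x     ]   [-c ]
  [ A    0  ] [ lambda ] = [ b ]

Solving the linear system:
  x*      = (1.1746, -0.9741, -0.7511)
  lambda* = (-2.4578)
  f(x*)   = 6.0394

x* = (1.1746, -0.9741, -0.7511), lambda* = (-2.4578)


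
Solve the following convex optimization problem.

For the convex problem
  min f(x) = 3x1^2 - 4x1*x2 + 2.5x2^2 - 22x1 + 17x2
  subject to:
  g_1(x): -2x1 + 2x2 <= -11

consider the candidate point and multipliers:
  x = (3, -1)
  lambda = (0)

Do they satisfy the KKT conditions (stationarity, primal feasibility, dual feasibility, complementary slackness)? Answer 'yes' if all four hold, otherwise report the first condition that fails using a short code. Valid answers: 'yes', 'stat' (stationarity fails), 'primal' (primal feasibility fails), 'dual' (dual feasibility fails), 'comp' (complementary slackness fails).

Gradient of f: grad f(x) = Q x + c = (0, 0)
Constraint values g_i(x) = a_i^T x - b_i:
  g_1((3, -1)) = 3
Stationarity residual: grad f(x) + sum_i lambda_i a_i = (0, 0)
  -> stationarity OK
Primal feasibility (all g_i <= 0): FAILS
Dual feasibility (all lambda_i >= 0): OK
Complementary slackness (lambda_i * g_i(x) = 0 for all i): OK

Verdict: the first failing condition is primal_feasibility -> primal.

primal


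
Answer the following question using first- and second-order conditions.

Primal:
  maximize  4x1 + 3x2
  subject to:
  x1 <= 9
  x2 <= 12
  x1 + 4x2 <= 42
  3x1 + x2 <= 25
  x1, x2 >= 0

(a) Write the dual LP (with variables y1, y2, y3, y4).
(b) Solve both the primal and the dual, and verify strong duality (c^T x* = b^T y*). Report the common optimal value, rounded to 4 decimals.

The standard primal-dual pair for 'max c^T x s.t. A x <= b, x >= 0' is:
  Dual:  min b^T y  s.t.  A^T y >= c,  y >= 0.

So the dual LP is:
  minimize  9y1 + 12y2 + 42y3 + 25y4
  subject to:
    y1 + y3 + 3y4 >= 4
    y2 + 4y3 + y4 >= 3
    y1, y2, y3, y4 >= 0

Solving the primal: x* = (5.2727, 9.1818).
  primal value c^T x* = 48.6364.
Solving the dual: y* = (0, 0, 0.4545, 1.1818).
  dual value b^T y* = 48.6364.
Strong duality: c^T x* = b^T y*. Confirmed.

48.6364


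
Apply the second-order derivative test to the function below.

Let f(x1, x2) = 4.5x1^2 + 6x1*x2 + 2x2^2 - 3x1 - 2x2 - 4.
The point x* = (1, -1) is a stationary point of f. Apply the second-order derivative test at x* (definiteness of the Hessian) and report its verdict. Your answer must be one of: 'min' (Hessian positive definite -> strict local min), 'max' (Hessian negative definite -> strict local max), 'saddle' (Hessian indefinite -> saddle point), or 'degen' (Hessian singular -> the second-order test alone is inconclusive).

Compute the Hessian H = grad^2 f:
  H = [[9, 6], [6, 4]]
Verify stationarity: grad f(x*) = H x* + g = (0, 0).
Eigenvalues of H: 0, 13.
H has a zero eigenvalue (singular; positive semidefinite but not definite), so H is neither positive definite, negative definite, nor indefinite. The second-order test alone is inconclusive -> degen.
(Indeed, f is constant along the null direction of H through x*, so x* is not a strict local extremum.)

degen


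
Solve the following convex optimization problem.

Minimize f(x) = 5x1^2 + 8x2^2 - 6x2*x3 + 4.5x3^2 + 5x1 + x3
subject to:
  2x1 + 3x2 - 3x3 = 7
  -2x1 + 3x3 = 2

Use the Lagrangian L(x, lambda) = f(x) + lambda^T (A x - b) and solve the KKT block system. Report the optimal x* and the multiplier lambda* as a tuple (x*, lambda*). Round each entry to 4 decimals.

Form the Lagrangian:
  L(x, lambda) = (1/2) x^T Q x + c^T x + lambda^T (A x - b)
Stationarity (grad_x L = 0): Q x + c + A^T lambda = 0.
Primal feasibility: A x = b.

This gives the KKT block system:
  [ Q   A^T ] [ x     ]   [-c ]
  [ A    0  ] [ lambda ] = [ b ]

Solving the linear system:
  x*      = (0.1667, 3, 0.7778)
  lambda* = (-14.4444, -11.1111)
  f(x*)   = 62.4722

x* = (0.1667, 3, 0.7778), lambda* = (-14.4444, -11.1111)
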